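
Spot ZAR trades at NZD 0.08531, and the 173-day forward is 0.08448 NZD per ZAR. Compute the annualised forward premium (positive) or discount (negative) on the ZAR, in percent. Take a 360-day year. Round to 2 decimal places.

T = 173/360 years.
Period premium: (0.08448 − 0.08531)/0.08531 = -0.0097292.
Per annum: -0.0097292 / (173/360) = -0.020246 = -2.02%.

-2.02%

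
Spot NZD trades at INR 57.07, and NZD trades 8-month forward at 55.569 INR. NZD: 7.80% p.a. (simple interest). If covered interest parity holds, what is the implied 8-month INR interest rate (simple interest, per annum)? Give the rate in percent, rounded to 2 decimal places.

T = 8/12 years.
CIP gives F = S · g_INR/g_NZD, so g_INR/g_NZD = 55.569/57.07 = 0.9736990.
The NZD side grows by 1 + 0.0780×8/12 = 1.052000.
Hence g_INR = 1.0243313.
(1.0243313 − 1)/T = 0.036497, i.e. 3.65%.

3.65%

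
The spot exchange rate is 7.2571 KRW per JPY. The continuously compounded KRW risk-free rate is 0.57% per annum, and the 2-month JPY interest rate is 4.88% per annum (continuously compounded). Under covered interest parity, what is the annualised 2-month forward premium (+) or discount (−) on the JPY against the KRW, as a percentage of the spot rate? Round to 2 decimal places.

T = 2/12 years.
CIP forward (KRW per JPY) = 7.2571 × 1.0009505/1.0081665 = 7.2051570.
Annualised premium = (F − S)/S × (1/T) = (7.2051570 − 7.2571)/7.2571 ÷ (2/12) = -4.29%.

-4.29%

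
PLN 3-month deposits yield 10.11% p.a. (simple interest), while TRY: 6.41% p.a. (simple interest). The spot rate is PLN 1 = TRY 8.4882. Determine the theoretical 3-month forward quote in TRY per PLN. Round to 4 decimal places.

T = 3/12 years.
Growth of 1 TRY over T: 1 + 0.0641×3/12 = 1.016025.
PLN accumulates by 1 + 0.1011×3/12 = 1.025275.
CIP: F = S · (grow TRY)/(grow PLN) = 8.4882 × 1.016025/1.025275 = 8.411620 TRY per PLN.

8.4116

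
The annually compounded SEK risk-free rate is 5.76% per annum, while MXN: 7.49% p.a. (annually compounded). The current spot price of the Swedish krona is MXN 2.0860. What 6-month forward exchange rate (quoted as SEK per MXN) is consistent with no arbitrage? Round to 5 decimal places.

T = 6/12 years.
MXN accumulates by (1 + 0.0749)^(6/12) = 1.0367738.
SEK accumulates by (1 + 0.0576)^(6/12) = 1.0283968.
Forward (MXN per SEK) = 2.086 × 1.0367738 / 1.0283968 = 2.102992.
Quoted the other way: 1/2.102992 = 0.47551 SEK per MXN.

0.47551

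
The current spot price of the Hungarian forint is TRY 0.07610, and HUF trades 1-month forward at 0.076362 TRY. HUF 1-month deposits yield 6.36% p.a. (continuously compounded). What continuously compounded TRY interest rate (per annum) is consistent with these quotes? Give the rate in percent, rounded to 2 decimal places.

T = 1/12 years.
By CIP, F/S equals the TRY-to-HUF growth ratio: 0.076362/0.0761 = 1.0034428.
HUF growth factor: e^(0.0636×1/12) = 1.0053141.
That pins the TRY growth at 1.0087752.
Take logs: ln 1.0087752 / (1/12) = 0.104843, so 10.48%.

10.48%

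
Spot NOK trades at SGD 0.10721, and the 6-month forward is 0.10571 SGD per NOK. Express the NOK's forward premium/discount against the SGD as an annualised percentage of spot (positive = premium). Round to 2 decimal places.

-2.80%

T = 6/12 years.
(F − S)/S = (0.10571 − 0.10721)/0.10721 = -0.0139912.
×(1/T) gives -2.80% p.a.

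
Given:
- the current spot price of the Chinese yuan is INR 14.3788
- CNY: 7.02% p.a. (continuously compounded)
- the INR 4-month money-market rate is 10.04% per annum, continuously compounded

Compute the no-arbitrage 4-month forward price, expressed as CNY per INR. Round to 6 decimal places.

T = 4/12 years.
Growth of 1 INR over T: e^(0.1004×4/12) = 1.034033.
Growth of 1 CNY over T: e^(0.0702×4/12) = 1.0236759.
Forward (INR per CNY) = 14.3788 × 1.034033 / 1.0236759 = 14.52428.
Quoted the other way: 1/14.52428 = 0.068850 CNY per INR.

0.068850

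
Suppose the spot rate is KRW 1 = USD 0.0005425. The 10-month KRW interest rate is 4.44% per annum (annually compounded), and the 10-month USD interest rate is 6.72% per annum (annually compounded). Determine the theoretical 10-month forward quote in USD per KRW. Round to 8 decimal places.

0.00055235

T = 10/12 years.
USD growth factor: (1 + 0.0672)^(10/12) = 1.0556943.
Growth of 1 KRW over T: (1 + 0.0444)^(10/12) = 1.0368654.
So F = 0.0005425 × 1.0556943 / 1.0368654 = 0.0005523515 (USD/KRW).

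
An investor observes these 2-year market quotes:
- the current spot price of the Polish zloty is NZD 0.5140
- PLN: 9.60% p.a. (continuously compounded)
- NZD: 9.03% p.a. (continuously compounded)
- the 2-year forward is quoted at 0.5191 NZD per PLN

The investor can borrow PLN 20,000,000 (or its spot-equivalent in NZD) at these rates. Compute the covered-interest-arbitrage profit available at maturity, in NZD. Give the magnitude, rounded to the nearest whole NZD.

T = 2 years.
Keep in PLN, deliver into the forward: 20,000,000·1.211670517·0.5191 = NZD 12,579,563.31.
Swap to NZD now, deposit: 20,000,000·0.5140·1.1979359091 = NZD 12,314,781.15.
The quoted forward overvalues PLN, so borrow NZD, buy PLN at spot, deposit the PLN at 9.60%, and sell the proceeds forward at 0.5191.
Arbitrage profit = |12,579,563.31 − 12,314,781.15| = NZD 264,782.

NZD 264,782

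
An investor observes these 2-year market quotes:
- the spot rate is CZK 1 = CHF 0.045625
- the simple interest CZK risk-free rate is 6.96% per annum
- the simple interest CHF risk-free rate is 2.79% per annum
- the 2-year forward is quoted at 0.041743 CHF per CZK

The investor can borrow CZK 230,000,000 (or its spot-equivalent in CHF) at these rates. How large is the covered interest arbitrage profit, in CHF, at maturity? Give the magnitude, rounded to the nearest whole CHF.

CHF 141,967

T = 2 years.
Route A — deposit CZK, sell forward: 230,000,000 × 1.139200 × 0.041743 = CHF 10,937,333.89.
Route B — convert at spot, deposit CHF: 230,000,000 × 0.045625 × 1.055800 = CHF 11,079,301.25.
The quoted forward undervalues CZK, so borrow CZK, convert to CHF at spot, deposit the CHF at 2.79%, and buy CZK forward at 0.041743 to cover the loan.
The gap between the two covered legs is CHF 141,967.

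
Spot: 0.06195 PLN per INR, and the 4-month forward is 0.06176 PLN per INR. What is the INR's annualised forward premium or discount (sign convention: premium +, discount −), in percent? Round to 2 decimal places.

-0.92%

T = 4/12 years.
INR trades forward at -0.30670% vs spot over the period.
×(1/T) gives -0.92% p.a.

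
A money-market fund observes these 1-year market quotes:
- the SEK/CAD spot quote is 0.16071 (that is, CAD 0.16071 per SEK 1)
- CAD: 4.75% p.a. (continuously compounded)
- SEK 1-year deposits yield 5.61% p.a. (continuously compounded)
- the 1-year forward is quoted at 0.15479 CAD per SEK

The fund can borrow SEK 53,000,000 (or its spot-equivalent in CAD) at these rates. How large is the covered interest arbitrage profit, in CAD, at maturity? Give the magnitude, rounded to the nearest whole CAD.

CAD 254,719

T = 1 year.
Keep in SEK, deliver into the forward: 53,000,000·1.057703449·0.15479 = CAD 8,677,261.59.
Swap to CAD now, deposit: 53,000,000·0.16071·1.048646201 = CAD 8,931,980.34.
The quoted forward undervalues SEK, so borrow SEK, convert to CAD at spot, deposit the CAD at 4.75%, and buy SEK forward at 0.15479 to cover the loan.
Profit = 8,931,980.34 − 8,677,261.59 = CAD 254,719.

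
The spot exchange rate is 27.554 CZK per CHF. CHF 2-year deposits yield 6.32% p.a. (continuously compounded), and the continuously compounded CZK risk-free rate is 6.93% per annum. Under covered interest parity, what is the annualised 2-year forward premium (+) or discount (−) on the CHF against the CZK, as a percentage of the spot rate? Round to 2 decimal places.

T = 2 years.
F = S · g_CZK/g_CHF = 27.554 × 1.1486645/1.134736 = 27.892216.
Annualised premium = (F − S)/S × (1/T) = (27.892216 − 27.554)/27.554 ÷ 2 = 0.61%.

+0.61%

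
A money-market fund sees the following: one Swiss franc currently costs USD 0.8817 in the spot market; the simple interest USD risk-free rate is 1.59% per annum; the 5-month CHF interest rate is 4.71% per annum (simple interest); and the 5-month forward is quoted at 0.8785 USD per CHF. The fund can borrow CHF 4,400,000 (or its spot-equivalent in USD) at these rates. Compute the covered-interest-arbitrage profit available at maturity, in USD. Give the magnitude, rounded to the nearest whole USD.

USD 36,077

T = 5/12 years.
Route A — deposit CHF, sell forward: 4,400,000 × 1.019625 × 0.8785 = USD 3,941,258.48.
Route B — convert at spot, deposit USD: 4,400,000 × 0.8817 × 1.006625 = USD 3,905,181.56.
The quoted forward overvalues CHF, so borrow USD, buy CHF at spot, deposit the CHF at 4.71%, and sell the proceeds forward at 0.8785.
Arbitrage profit = |3,941,258.48 − 3,905,181.56| = USD 36,077.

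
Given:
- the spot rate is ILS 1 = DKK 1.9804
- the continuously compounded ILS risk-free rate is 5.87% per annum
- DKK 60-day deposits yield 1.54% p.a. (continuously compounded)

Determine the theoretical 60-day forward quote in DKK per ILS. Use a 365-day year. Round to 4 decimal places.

1.9664

T = 60/365 years.
Growth of 1 DKK over T: e^(0.0154×60/365) = 1.0025347.
ILS growth factor: e^(0.0587×60/365) = 1.009696.
So F = 1.9804 × 1.0025347 / 1.009696 = 1.966354 (DKK/ILS).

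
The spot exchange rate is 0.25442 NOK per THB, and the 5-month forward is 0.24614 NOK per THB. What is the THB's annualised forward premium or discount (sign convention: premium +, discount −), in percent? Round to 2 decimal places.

T = 5/12 years.
THB trades forward at -3.25446% vs spot over the period.
×(1/T) gives -7.81% p.a.

-7.81%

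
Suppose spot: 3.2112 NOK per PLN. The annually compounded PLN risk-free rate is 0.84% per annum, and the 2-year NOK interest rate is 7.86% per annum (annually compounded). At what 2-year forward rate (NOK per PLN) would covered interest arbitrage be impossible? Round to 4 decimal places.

T = 2 years.
NOK accumulates by (1 + 0.0786)^2 = 1.163378.
PLN accumulates by (1 + 0.0084)^2 = 1.0168706.
CIP: F = S · (grow NOK)/(grow PLN) = 3.2112 × 1.163378/1.0168706 = 3.673859 NOK per PLN.

3.6739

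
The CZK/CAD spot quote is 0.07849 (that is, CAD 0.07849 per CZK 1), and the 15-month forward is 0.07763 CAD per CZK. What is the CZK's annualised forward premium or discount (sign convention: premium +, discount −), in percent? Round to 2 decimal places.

T = 15/12 years.
(F − S)/S = (0.07763 − 0.07849)/0.07849 = -0.0109568.
Per annum: -0.0109568 / (15/12) = -0.008765 = -0.88%.

-0.88%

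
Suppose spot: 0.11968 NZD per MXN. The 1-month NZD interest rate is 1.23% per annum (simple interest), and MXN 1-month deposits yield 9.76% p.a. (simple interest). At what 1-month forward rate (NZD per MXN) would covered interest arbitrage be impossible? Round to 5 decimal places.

0.11884

T = 1/12 years.
NZD growth factor: 1 + 0.0123×1/12 = 1.001025.
MXN growth factor: 1 + 0.0976×1/12 = 1.0081333.
CIP: F = S · (grow NZD)/(grow MXN) = 0.11968 × 1.001025/1.0081333 = 0.1188361 NZD per MXN.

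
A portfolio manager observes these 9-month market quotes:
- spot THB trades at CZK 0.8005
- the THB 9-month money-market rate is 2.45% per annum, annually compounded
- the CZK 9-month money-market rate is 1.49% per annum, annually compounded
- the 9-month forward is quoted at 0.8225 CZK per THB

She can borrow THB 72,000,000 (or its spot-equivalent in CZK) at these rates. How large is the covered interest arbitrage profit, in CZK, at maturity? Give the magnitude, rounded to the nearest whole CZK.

CZK 2,025,978

T = 9/12 years.
Route A — deposit THB, sell forward: 72,000,000 × 1.0183192932 × 0.8225 = CZK 60,304,868.54.
Route B — convert at spot, deposit CZK: 72,000,000 × 0.8005 × 1.0111543147 = CZK 58,278,890.08.
The quoted forward overvalues THB, so borrow CZK, buy THB at spot, deposit the THB at 2.45%, and sell the proceeds forward at 0.8225.
Arbitrage profit = |60,304,868.54 − 58,278,890.08| = CZK 2,025,978.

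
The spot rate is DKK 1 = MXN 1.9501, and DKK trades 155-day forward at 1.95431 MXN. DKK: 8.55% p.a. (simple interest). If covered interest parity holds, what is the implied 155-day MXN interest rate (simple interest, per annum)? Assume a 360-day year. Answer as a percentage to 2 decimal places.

T = 155/360 years.
F/S = 1.95431/1.9501 = 1.0021589 = (growth of MXN) / (growth of DKK).
DKK growth factor: 1 + 0.0855×155/360 = 1.0368125.
That pins the MXN growth at 1.0390509.
r = (1.0390509 − 1)/(155/360) = 0.090699 → 9.07%.

9.07%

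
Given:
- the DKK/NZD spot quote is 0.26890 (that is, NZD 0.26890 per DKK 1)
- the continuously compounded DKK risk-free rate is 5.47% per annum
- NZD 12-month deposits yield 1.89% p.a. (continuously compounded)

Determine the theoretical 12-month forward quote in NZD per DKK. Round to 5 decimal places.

0.25944

T = 1 year.
NZD growth factor: e^(0.0189×1) = 1.0190797.
Growth of 1 DKK over T: e^(0.0547×1) = 1.0562237.
Forward (NZD per DKK) = 0.2689 × 1.0190797 / 1.0562237 = 0.2594436.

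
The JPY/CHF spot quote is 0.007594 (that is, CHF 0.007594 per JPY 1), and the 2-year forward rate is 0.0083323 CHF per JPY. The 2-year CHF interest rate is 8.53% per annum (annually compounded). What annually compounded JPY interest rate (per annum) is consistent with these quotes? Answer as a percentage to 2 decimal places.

T = 2 years.
CIP gives F = S · g_CHF/g_JPY, so g_CHF/g_JPY = 0.0083323/0.007594 = 1.0972215.
CHF growth factor: (1 + 0.0853)^2 = 1.1778761.
So the JPY growth factor = 1.073508.
r = 1.073508^(1/2) − 1 = 0.036102 → 3.61%.

3.61%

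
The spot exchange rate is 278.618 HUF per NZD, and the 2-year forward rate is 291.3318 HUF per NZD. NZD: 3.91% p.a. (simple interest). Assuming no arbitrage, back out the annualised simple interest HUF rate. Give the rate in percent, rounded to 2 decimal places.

6.37%

T = 2 years.
By CIP, F/S equals the HUF-to-NZD growth ratio: 291.3318/278.618 = 1.0456317.
The NZD side grows by 1 + 0.0391×2 = 1.078200.
That pins the HUF growth at 1.1274001.
(1.1274001 − 1)/T = 0.063700, i.e. 6.37%.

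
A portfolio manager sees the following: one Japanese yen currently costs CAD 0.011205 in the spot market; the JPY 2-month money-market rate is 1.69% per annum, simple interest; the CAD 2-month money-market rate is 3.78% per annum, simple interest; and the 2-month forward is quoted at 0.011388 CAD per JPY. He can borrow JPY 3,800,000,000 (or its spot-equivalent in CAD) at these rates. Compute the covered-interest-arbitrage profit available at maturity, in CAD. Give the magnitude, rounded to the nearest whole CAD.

T = 2/12 years.
Keep in JPY, deliver into the forward: 3,800,000,000·1.0028166667·0.011388 = CAD 43,396,289.56.
Swap to CAD now, deposit: 3,800,000,000·0.011205·1.006300 = CAD 42,847,247.70.
The quoted forward overvalues JPY, so borrow CAD, buy JPY at spot, deposit the JPY at 1.69%, and sell the proceeds forward at 0.011388.
Profit = 43,396,289.56 − 42,847,247.70 = CAD 549,042.

CAD 549,042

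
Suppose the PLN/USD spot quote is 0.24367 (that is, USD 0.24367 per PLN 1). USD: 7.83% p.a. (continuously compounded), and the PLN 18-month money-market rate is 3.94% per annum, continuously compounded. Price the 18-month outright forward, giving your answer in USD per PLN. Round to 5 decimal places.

0.25831

T = 18/12 years.
USD growth factor: e^(0.0783×18/12) = 1.1246254.
Growth of 1 PLN over T: e^(0.0394×18/12) = 1.0608813.
CIP: F = S · (grow USD)/(grow PLN) = 0.24367 × 1.1246254/1.0608813 = 0.2583112 USD per PLN.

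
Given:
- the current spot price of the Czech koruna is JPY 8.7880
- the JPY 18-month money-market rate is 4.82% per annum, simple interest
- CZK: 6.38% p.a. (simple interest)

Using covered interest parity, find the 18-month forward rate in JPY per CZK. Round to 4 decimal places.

T = 18/12 years.
Growth of 1 JPY over T: 1 + 0.0482×18/12 = 1.072300.
Growth of 1 CZK over T: 1 + 0.0638×18/12 = 1.095700.
CIP: F = S · (grow JPY)/(grow CZK) = 8.788 × 1.072300/1.095700 = 8.600322 JPY per CZK.

8.6003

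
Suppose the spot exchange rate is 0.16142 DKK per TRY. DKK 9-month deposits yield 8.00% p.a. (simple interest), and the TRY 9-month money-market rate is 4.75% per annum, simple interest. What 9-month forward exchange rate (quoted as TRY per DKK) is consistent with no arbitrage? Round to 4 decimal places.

T = 9/12 years.
Growth of 1 DKK over T: 1 + 0.0800×9/12 = 1.060000.
Growth of 1 TRY over T: 1 + 0.0475×9/12 = 1.035625.
CIP: F = S · (grow DKK)/(grow TRY) = 0.16142 × 1.060000/1.035625 = 0.1652193 DKK per TRY.
Invert for TRY per DKK: 1 / 0.1652193 = 6.0526.

6.0526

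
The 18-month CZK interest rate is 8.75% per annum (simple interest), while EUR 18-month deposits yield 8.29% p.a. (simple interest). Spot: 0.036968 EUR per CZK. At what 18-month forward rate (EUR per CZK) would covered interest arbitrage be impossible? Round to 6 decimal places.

0.036743

T = 18/12 years.
EUR accumulates by 1 + 0.0829×18/12 = 1.124350.
Growth of 1 CZK over T: 1 + 0.0875×18/12 = 1.131250.
Forward (EUR per CZK) = 0.036968 × 1.124350 / 1.131250 = 0.03674252.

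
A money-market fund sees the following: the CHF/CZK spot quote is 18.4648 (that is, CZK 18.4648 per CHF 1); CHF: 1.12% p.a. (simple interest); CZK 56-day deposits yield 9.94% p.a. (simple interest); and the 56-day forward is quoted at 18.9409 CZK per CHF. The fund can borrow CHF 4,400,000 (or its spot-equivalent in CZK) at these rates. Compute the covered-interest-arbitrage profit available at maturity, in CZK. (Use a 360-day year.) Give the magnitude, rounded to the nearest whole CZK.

CZK 983,807

T = 56/360 years.
Keep in CHF, deliver into the forward: 4,400,000·1.0017422222·18.9409 = CZK 83,485,156.73.
Swap to CZK now, deposit: 4,400,000·18.4648·1.0154622222 = CZK 82,501,350.10.
The quoted forward overvalues CHF, so borrow CZK, buy CHF at spot, deposit the CHF at 1.12%, and sell the proceeds forward at 18.9409.
Profit = 83,485,156.73 − 82,501,350.10 = CZK 983,807.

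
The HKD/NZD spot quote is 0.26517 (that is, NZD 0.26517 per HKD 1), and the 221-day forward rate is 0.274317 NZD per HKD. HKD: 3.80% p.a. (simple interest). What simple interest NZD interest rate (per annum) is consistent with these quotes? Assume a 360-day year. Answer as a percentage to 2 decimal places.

T = 221/360 years.
CIP gives F = S · g_NZD/g_HKD, so g_NZD/g_HKD = 0.274317/0.26517 = 1.0344949.
HKD growth factor: 1 + 0.0380×221/360 = 1.0233278.
So the NZD growth factor = 1.0586274.
r = (1.0586274 − 1)/(221/360) = 0.095502 → 9.55%.

9.55%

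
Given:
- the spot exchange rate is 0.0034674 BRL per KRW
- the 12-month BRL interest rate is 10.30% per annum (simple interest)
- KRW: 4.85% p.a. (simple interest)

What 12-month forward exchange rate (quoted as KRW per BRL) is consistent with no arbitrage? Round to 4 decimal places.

274.1505

T = 1 year.
BRL accumulates by 1 + 0.1030×1 = 1.103000.
KRW growth factor: 1 + 0.0485×1 = 1.048500.
Forward (BRL per KRW) = 0.0034674 × 1.103000 / 1.048500 = 0.00364763205.
Quoted the other way: 1/0.00364763205 = 274.1505 KRW per BRL.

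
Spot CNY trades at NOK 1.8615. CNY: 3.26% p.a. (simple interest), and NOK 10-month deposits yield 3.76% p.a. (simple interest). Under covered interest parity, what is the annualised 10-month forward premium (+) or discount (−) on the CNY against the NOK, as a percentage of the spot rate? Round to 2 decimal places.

+0.49%

T = 10/12 years.
F = S · g_NOK/g_CNY = 1.8615 × 1.0313333/1.0271667 = 1.8690510.
(F − S)/S ÷ T = (1.8690510 − 1.8615)/1.8615/(10/12) = 0.004868 → 0.49%.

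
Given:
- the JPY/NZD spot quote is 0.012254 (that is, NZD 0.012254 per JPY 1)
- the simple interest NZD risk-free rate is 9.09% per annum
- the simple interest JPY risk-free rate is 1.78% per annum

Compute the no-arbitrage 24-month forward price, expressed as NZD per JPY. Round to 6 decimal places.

T = 2 years.
NZD growth factor: 1 + 0.0909×2 = 1.181800.
Growth of 1 JPY over T: 1 + 0.0178×2 = 1.035600.
Forward (NZD per JPY) = 0.012254 × 1.181800 / 1.035600 = 0.01398395.

0.013984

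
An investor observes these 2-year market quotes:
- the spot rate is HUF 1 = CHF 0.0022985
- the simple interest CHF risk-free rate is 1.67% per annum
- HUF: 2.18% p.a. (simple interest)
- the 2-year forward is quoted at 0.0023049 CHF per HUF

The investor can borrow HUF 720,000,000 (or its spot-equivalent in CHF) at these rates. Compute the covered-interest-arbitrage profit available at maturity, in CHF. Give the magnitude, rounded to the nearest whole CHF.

T = 2 years.
Keep in HUF, deliver into the forward: 720,000,000·1.043600·0.0023049 = CHF 1,731,883.42.
Swap to CHF now, deposit: 720,000,000·0.0022985·1.033400 = CHF 1,710,194.33.
The quoted forward overvalues HUF, so borrow CHF, buy HUF at spot, deposit the HUF at 2.18%, and sell the proceeds forward at 0.0023049.
The gap between the two covered legs is CHF 21,689.

CHF 21,689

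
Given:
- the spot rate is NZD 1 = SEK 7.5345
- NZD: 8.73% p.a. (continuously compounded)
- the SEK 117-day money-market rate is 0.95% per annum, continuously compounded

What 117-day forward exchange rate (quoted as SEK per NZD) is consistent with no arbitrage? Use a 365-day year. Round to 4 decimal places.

T = 117/365 years.
SEK accumulates by e^(0.0095×117/365) = 1.0030498.
NZD accumulates by e^(0.0873×117/365) = 1.0283791.
Forward (SEK per NZD) = 7.5345 × 1.0030498 / 1.0283791 = 7.348923.

7.3489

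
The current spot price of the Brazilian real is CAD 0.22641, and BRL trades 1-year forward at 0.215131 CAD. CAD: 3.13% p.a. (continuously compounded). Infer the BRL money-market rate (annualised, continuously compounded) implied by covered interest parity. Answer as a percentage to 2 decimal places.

T = 1 year.
CIP gives F = S · g_CAD/g_BRL, so g_CAD/g_BRL = 0.215131/0.22641 = 0.9501833.
The CAD side grows by e^(0.0313×1) = 1.031795.
That pins the BRL growth at 1.0858905.
Take logs: ln 1.0858905 / 1 = 0.082400, so 8.24%.

8.24%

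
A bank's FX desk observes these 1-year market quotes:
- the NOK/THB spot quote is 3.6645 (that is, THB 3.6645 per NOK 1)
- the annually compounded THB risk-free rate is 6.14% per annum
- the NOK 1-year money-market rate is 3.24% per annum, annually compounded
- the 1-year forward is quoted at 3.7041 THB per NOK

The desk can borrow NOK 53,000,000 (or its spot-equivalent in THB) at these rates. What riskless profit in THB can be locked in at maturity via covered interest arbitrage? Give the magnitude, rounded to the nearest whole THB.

THB 3,465,535

T = 1 year.
Route A — deposit NOK, sell forward: 53,000,000 × 1.032400 × 3.7041 = THB 202,677,980.52.
Route B — convert at spot, deposit THB: 53,000,000 × 3.6645 × 1.061400 = THB 206,143,515.90.
The quoted forward undervalues NOK, so borrow NOK, convert to THB at spot, deposit the THB at 6.14%, and buy NOK forward at 3.7041 to cover the loan.
The gap between the two covered legs is THB 3,465,535.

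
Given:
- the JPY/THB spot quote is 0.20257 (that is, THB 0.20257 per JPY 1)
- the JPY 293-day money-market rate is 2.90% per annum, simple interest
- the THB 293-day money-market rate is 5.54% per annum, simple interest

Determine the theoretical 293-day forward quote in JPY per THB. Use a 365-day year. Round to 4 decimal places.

4.8364

T = 293/365 years.
THB accumulates by 1 + 0.0554×293/365 = 1.0444718.
JPY accumulates by 1 + 0.0290×293/365 = 1.0232795.
Forward (THB per JPY) = 0.20257 × 1.0444718 / 1.0232795 = 0.2067653.
Invert for JPY per THB: 1 / 0.2067653 = 4.8364.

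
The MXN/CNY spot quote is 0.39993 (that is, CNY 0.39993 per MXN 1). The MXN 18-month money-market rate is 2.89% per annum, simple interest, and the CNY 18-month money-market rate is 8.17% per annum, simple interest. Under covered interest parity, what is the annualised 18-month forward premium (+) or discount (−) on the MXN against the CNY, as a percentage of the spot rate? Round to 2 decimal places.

+5.06%

T = 18/12 years.
No-arbitrage forward: 0.39993 × 1.122550 / 1.043350 = 0.43028842 CNY/MXN.
(F − S)/S ÷ T = (0.43028842 − 0.39993)/0.39993/(18/12) = 0.050606 → 5.06%.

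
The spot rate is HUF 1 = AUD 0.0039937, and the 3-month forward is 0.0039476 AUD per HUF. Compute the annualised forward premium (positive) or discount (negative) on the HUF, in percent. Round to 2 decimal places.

-4.62%

T = 3/12 years.
HUF trades forward at -1.15432% vs spot over the period.
×(1/T) gives -4.62% p.a.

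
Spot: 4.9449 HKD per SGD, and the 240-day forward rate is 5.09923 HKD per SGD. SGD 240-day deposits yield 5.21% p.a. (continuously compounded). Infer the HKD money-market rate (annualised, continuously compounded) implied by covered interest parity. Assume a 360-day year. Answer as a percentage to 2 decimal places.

T = 240/360 years.
F/S = 5.09923/4.9449 = 1.0312099 = (growth of HKD) / (growth of SGD).
SGD growth factor: e^(0.0521×240/360) = 1.0353436.
So the HKD growth factor = 1.0676566.
Take logs: ln 1.0676566 / (240/360) = 0.098199, so 9.82%.

9.82%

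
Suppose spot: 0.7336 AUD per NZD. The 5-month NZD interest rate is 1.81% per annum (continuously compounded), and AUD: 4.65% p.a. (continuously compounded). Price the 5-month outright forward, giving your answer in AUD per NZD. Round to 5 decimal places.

0.74233

T = 5/12 years.
Growth of 1 AUD over T: e^(0.0465×5/12) = 1.0195639.
Growth of 1 NZD over T: e^(0.0181×5/12) = 1.0075702.
CIP: F = S · (grow AUD)/(grow NZD) = 0.7336 × 1.0195639/1.0075702 = 0.7423325 AUD per NZD.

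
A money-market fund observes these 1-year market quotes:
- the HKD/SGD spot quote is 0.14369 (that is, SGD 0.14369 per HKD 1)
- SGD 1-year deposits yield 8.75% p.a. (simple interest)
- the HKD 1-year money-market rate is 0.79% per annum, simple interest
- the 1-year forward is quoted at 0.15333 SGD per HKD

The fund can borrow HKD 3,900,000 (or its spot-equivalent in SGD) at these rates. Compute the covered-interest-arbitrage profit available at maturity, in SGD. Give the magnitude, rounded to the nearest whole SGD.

T = 1 year.
Invest the HKD and cover forward: 3,900,000 × 1.007900 × 0.15333 = SGD 602,711.10.
Convert at spot and invest in SGD: 3,900,000 × 0.14369 × 1.087500 = SGD 609,425.21.
The quoted forward undervalues HKD, so borrow HKD, convert to SGD at spot, deposit the SGD at 8.75%, and buy HKD forward at 0.15333 to cover the loan.
Profit = 609,425.21 − 602,711.10 = SGD 6,714.

SGD 6,714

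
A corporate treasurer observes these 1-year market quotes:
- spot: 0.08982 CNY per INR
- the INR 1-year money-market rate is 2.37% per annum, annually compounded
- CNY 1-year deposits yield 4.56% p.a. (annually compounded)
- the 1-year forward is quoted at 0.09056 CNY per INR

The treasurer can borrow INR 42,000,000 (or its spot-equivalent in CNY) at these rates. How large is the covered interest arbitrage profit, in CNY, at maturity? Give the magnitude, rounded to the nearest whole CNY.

CNY 50,800

T = 1 year.
Invest the INR and cover forward: 42,000,000 × 1.023700 × 0.09056 = CNY 3,893,663.42.
Convert at spot and invest in CNY: 42,000,000 × 0.08982 × 1.045600 = CNY 3,944,463.26.
The quoted forward undervalues INR, so borrow INR, convert to CNY at spot, deposit the CNY at 4.56%, and buy INR forward at 0.09056 to cover the loan.
The gap between the two covered legs is CNY 50,800.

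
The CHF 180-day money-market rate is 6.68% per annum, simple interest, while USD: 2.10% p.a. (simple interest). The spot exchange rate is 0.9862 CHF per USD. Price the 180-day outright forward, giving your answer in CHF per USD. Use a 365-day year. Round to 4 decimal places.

T = 180/365 years.
CHF accumulates by 1 + 0.0668×180/365 = 1.0329425.
USD growth factor: 1 + 0.0210×180/365 = 1.0103562.
CIP: F = S · (grow CHF)/(grow USD) = 0.9862 × 1.0329425/1.0103562 = 1.008246 CHF per USD.

1.0082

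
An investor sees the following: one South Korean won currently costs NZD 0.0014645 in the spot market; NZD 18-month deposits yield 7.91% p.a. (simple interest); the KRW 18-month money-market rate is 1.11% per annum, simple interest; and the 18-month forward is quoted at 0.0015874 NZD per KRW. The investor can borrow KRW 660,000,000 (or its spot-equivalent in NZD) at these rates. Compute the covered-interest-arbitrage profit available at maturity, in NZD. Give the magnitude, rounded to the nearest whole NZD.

NZD 16,126

T = 18/12 years.
Keep in KRW, deliver into the forward: 660,000,000·1.016650·0.0015874 = NZD 1,065,127.94.
Swap to NZD now, deposit: 660,000,000·0.0014645·1.118650 = NZD 1,081,253.53.
The quoted forward undervalues KRW, so borrow KRW, convert to NZD at spot, deposit the NZD at 7.91%, and buy KRW forward at 0.0015874 to cover the loan.
The gap between the two covered legs is NZD 16,126.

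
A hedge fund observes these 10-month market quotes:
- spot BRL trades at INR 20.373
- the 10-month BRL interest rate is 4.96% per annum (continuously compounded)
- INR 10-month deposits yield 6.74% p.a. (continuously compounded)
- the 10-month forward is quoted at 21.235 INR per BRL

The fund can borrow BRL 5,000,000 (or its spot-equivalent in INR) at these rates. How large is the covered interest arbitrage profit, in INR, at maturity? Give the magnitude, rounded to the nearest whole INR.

T = 10/12 years.
Route A — deposit BRL, sell forward: 5,000,000 × 1.04219944747 × 21.235 = INR 110,655,526.34.
Route B — convert at spot, deposit INR: 5,000,000 × 20.373 × 1.05777396471 = INR 107,750,144.92.
The quoted forward overvalues BRL, so borrow INR, buy BRL at spot, deposit the BRL at 4.96%, and sell the proceeds forward at 21.235.
Arbitrage profit = |110,655,526.34 − 107,750,144.92| = INR 2,905,381.

INR 2,905,381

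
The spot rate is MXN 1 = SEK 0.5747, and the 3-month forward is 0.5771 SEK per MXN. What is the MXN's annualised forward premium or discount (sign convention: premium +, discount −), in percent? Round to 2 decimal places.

T = 3/12 years.
(F − S)/S = (0.5771 − 0.5747)/0.5747 = 0.0041761.
Annualise by dividing by T: 0.0041761 / (3/12) = 0.016704 → 1.67%.

+1.67%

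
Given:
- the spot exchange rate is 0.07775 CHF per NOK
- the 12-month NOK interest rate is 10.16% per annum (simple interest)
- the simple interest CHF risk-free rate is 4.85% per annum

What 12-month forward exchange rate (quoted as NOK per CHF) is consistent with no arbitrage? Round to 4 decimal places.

13.5131

T = 1 year.
CHF accumulates by 1 + 0.0485×1 = 1.048500.
NOK growth factor: 1 + 0.1016×1 = 1.101600.
CIP: F = S · (grow CHF)/(grow NOK) = 0.07775 × 1.048500/1.101600 = 0.074002247 CHF per NOK.
Quoted the other way: 1/0.074002247 = 13.5131 NOK per CHF.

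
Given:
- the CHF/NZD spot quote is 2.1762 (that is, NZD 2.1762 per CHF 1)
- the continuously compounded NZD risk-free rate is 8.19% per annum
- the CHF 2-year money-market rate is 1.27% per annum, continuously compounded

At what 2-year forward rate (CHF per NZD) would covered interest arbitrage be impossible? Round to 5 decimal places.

T = 2 years.
NZD accumulates by e^(0.0819×2) = 1.1779787.
Growth of 1 CHF over T: e^(0.0127×2) = 1.0257253.
CIP: F = S · (grow NZD)/(grow CHF) = 2.1762 × 1.1779787/1.0257253 = 2.499224 NZD per CHF.
Invert for CHF per NZD: 1 / 2.499224 = 0.40012.

0.40012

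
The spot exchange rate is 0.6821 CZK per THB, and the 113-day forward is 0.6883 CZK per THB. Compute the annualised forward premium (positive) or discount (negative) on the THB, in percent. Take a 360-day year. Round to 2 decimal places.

T = 113/360 years.
Period premium: (0.6883 − 0.6821)/0.6821 = 0.0090896.
Annualise by dividing by T: 0.0090896 / (113/360) = 0.028958 → 2.90%.

+2.90%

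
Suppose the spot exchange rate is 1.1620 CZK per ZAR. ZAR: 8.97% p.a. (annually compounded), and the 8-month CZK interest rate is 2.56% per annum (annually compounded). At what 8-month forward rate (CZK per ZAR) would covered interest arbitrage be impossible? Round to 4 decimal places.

T = 8/12 years.
CZK growth factor: (1 + 0.0256)^(8/12) = 1.0169947.
ZAR accumulates by (1 + 0.0897)^(8/12) = 1.0589399.
So F = 1.162 × 1.0169947 / 1.0589399 = 1.115973 (CZK/ZAR).

1.1160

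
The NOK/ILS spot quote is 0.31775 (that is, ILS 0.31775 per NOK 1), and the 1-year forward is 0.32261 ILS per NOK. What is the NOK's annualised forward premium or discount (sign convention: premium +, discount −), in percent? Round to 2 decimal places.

+1.53%

T = 1 year.
NOK trades forward at +1.52950% vs spot over the period.
Annualise by dividing by T: 0.0152950 / 1 = 0.015295 → 1.53%.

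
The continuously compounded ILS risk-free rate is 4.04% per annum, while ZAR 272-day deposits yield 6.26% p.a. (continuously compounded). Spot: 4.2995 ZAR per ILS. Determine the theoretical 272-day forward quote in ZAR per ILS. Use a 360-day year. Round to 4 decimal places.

4.3722

T = 272/360 years.
ZAR accumulates by e^(0.0626×272/360) = 1.0484342.
ILS accumulates by e^(0.0404×272/360) = 1.0309951.
CIP: F = S · (grow ZAR)/(grow ILS) = 4.2995 × 1.0484342/1.0309951 = 4.372225 ZAR per ILS.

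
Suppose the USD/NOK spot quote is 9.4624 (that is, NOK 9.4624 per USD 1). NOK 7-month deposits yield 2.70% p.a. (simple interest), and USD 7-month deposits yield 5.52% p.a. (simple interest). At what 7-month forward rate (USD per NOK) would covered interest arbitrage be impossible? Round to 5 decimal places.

T = 7/12 years.
NOK growth factor: 1 + 0.0270×7/12 = 1.015750.
Growth of 1 USD over T: 1 + 0.0552×7/12 = 1.032200.
Forward (NOK per USD) = 9.4624 × 1.015750 / 1.032200 = 9.311599.
Invert for USD per NOK: 1 / 9.311599 = 0.10739.

0.10739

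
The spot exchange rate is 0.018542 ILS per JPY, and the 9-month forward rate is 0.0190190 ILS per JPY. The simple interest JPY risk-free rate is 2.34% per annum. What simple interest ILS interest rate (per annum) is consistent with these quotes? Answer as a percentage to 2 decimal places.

T = 9/12 years.
CIP gives F = S · g_ILS/g_JPY, so g_ILS/g_JPY = 0.019019/0.018542 = 1.0257254.
The JPY side grows by 1 + 0.0234×9/12 = 1.017550.
Hence g_ILS = 1.0437269.
r = (1.0437269 − 1)/(9/12) = 0.058303 → 5.83%.

5.83%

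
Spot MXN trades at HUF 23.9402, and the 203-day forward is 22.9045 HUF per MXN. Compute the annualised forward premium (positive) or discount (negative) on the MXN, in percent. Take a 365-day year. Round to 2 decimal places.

-7.78%

T = 203/365 years.
MXN trades forward at -4.32620% vs spot over the period.
×(1/T) gives -7.78% p.a.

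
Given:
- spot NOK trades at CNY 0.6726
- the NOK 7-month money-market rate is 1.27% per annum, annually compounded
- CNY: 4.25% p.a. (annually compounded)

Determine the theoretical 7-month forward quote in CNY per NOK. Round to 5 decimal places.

T = 7/12 years.
Growth of 1 CNY over T: (1 + 0.0425)^(7/12) = 1.0245765.
Growth of 1 NOK over T: (1 + 0.0127)^(7/12) = 1.0073888.
Forward (CNY per NOK) = 0.6726 × 1.0245765 / 1.0073888 = 0.6840757.

0.68408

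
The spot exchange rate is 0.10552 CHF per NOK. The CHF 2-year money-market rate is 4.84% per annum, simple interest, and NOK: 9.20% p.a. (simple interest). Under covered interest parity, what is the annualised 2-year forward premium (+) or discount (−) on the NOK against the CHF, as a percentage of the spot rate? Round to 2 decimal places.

-3.68%

T = 2 years.
No-arbitrage forward: 0.10552 × 1.096800 / 1.184000 = 0.09774859 CHF/NOK.
(F − S)/S ÷ T = (0.09774859 − 0.10552)/0.10552/2 = -0.036824 → -3.68%.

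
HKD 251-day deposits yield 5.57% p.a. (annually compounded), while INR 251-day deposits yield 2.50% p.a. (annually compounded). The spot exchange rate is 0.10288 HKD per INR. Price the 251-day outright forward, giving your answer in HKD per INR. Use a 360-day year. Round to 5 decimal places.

T = 251/360 years.
HKD accumulates by (1 + 0.0557)^(251/360) = 1.0385155.
INR growth factor: (1 + 0.0250)^(251/360) = 1.0173653.
CIP: F = S · (grow HKD)/(grow INR) = 0.10288 × 1.0385155/1.0173653 = 0.1050188 HKD per INR.

0.10502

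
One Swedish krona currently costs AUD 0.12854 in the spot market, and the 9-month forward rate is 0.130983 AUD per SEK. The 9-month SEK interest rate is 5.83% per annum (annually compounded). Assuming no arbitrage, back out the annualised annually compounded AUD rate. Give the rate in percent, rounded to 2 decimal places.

T = 9/12 years.
F/S = 0.130983/0.12854 = 1.0190058 = (growth of AUD) / (growth of SEK).
The SEK side grows by (1 + 0.0583)^(9/12) = 1.0434138.
So the AUD growth factor = 1.0632447.
r = 1.0632447^(12/9) − 1 = 0.085203 → 8.52%.

8.52%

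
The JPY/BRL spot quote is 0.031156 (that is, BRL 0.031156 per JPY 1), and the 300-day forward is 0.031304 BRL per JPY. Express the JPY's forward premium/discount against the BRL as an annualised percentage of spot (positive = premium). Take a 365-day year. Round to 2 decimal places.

T = 300/365 years.
(F − S)/S = (0.031304 − 0.031156)/0.031156 = 0.0047503.
Per annum: 0.0047503 / (300/365) = 0.005780 = 0.58%.

+0.58%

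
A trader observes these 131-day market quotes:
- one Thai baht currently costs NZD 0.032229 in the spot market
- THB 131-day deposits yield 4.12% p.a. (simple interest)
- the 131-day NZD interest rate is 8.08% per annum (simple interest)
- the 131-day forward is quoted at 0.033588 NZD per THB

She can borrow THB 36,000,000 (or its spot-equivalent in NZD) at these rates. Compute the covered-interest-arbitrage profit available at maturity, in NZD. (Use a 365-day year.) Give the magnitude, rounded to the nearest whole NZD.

NZD 33,157

T = 131/365 years.
Route A — deposit THB, sell forward: 36,000,000 × 1.014786849 × 0.033588 = NZD 1,227,047.78.
Route B — convert at spot, deposit NZD: 36,000,000 × 0.032229 × 1.028999452 = NZD 1,193,890.44.
The quoted forward overvalues THB, so borrow NZD, buy THB at spot, deposit the THB at 4.12%, and sell the proceeds forward at 0.033588.
The gap between the two covered legs is NZD 33,157.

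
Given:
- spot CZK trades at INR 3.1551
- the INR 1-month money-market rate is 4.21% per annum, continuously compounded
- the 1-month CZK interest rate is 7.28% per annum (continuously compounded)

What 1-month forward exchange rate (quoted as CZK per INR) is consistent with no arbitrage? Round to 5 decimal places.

T = 1/12 years.
INR growth factor: e^(0.0421×1/12) = 1.0035145.
CZK accumulates by e^(0.0728×1/12) = 1.0060851.
So F = 3.1551 × 1.0035145 / 1.0060851 = 3.147039 (INR/CZK).
Quoted the other way: 1/3.147039 = 0.31776 CZK per INR.

0.31776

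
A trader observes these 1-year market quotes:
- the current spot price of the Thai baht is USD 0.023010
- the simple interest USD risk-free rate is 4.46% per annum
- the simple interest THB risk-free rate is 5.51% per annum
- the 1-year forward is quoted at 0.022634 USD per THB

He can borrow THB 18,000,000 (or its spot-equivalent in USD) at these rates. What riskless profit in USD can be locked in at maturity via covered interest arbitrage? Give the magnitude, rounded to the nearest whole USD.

USD 2,792

T = 1 year.
Route A — deposit THB, sell forward: 18,000,000 × 1.055100 × 0.022634 = USD 429,860.40.
Route B — convert at spot, deposit USD: 18,000,000 × 0.023010 × 1.044600 = USD 432,652.43.
The quoted forward undervalues THB, so borrow THB, convert to USD at spot, deposit the USD at 4.46%, and buy THB forward at 0.022634 to cover the loan.
Profit = 432,652.43 − 429,860.40 = USD 2,792.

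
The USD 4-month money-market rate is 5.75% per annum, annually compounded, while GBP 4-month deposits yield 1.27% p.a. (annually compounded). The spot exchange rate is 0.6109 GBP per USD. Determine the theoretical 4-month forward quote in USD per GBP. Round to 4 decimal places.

T = 4/12 years.
GBP growth factor: (1 + 0.0127)^(4/12) = 1.0042155.
USD growth factor: (1 + 0.0575)^(4/12) = 1.0188106.
So F = 0.6109 × 1.0042155 / 1.0188106 = 0.6021485 (GBP/USD).
Invert for USD per GBP: 1 / 0.6021485 = 1.6607.

1.6607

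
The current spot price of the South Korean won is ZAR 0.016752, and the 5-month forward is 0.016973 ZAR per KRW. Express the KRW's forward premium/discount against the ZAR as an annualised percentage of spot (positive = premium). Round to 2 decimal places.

+3.17%

T = 5/12 years.
Period premium: (0.016973 − 0.016752)/0.016752 = 0.0131925.
×(1/T) gives 3.17% p.a.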